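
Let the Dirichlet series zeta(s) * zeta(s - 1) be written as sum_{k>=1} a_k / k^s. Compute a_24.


Convolution gives a_k = sum_{d | k} d * 1 = sum_{d | k} d = sigma(k), the sum of positive divisors of k.
For k = 24, the divisors are 1, 2, 3, 4, 6, 8, 12, 24, so
sigma(24) = 1 + 2 + 3 + 4 + 6 + 8 + 12 + 24 = 60.

60


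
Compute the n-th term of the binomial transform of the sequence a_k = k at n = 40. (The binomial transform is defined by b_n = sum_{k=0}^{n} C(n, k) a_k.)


With a_k = k, b_n = sum_{k=0}^{n} C(n, k) k. Using k * C(n, k) = n * C(n-1, k-1) gives b_n = n * sum_{k>=1} C(n-1, k-1) = n * 2^(n-1).
For n = 40: 40 * 2^39 = 40 * 549755813888 = 21990232555520.

21990232555520


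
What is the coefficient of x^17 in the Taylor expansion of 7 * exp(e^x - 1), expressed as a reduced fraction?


exp(e^x - 1) = sum_{k>=0} Bell_k x^k / k!, where Bell_k is the k-th Bell number.
So the coefficient of x^17 is 7 * Bell_17 / 17!.
Computing: Bell_17 = 82864869804 and 17! = 355687428096000, giving
7 * 82864869804/355687428096000 = 255755771/156828672000.

255755771/156828672000


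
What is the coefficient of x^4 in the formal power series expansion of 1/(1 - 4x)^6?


The general identity 1/(1 - c x)^r = sum_{k>=0} c^k C(k + r - 1, r - 1) x^k follows by substituting y = c x into 1/(1 - y)^r = sum_{k>=0} C(k + r - 1, r - 1) y^k.
For c = 4, r = 6, k = 4:
4^4 * C(9, 5) = 256 * 126 = 32256.

32256


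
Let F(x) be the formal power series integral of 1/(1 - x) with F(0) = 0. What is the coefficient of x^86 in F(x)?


1/(1 - x) = sum_{k>=0} x^k. Integrating termwise and using F(0) = 0 gives
F(x) = sum_{k>=0} x^(k+1) / (k+1) = sum_{m>=1} x^m / m = -ln(1 - x).
So the coefficient of x^86 is 1/86 = 1/86.

1/86


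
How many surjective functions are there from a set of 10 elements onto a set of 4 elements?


By inclusion-exclusion on which target elements are missed, the number of surjections from an n-set onto a k-set is
surj(n, k) = sum_{j=0}^{k} (-1)^j C(k, j) (k - j)^n.
Equivalently surj(n, k) = k! * S(n, k), where S(n, k) is the Stirling number of the second kind.
For n = 10, k = 4:
S(10, 4) = 34105, so
surj = 4! * 34105 = 24 * 34105 = 818520.

818520


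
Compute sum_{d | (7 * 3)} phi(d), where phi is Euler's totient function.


First, 7 * 3 = 21. One classical identity is sum_{d | n} phi(d) = n (each k in [1, n] has a unique gcd with n, and among the k's with gcd(k, n) = n/d there are phi(d) of them). So the sum equals 21. We also verify directly:
Divisors of 21: 1, 3, 7, 21.
phi values: 1, 2, 6, 12.
Sum = 21.

21


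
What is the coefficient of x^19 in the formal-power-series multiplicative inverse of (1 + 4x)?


The inverse is 1/(1 + 4x). Apply the geometric identity 1/(1 - y) = sum_{k>=0} y^k with y = -4x:
1/(1 + 4x) = sum_{k>=0} (-4)^k x^k.
So the coefficient of x^19 is (-4)^19 = -274877906944.

-274877906944


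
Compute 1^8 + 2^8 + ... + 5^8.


This power sum has a closed form given by Faulhaber's formula
sum_{k=1}^{m} k^p = (1 / (p + 1)) * sum_{j=0}^{p} C(p + 1, j) B_j m^(p + 1 - j),
but for small m direct computation is fastest:
1 + 256 + 6561 + 65536 + 390625 = 462979.

462979


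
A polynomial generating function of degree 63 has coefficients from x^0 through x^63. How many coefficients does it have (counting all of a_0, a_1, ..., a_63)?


A polynomial of degree 63 takes the form a_0 + a_1 x + ... + a_63 x^63.
The number of coefficients is 63 + 1 = 64.

64


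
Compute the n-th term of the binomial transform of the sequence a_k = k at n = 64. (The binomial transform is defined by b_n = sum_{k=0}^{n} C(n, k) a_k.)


With a_k = k, b_n = sum_{k=0}^{n} C(n, k) k. Using k * C(n, k) = n * C(n-1, k-1) gives b_n = n * sum_{k>=1} C(n-1, k-1) = n * 2^(n-1).
For n = 64: 64 * 2^63 = 64 * 9223372036854775808 = 590295810358705651712.

590295810358705651712


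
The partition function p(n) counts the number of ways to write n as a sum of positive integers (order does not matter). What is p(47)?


Using the generating function prod_{k>=1} 1/(1-x^k), we compute p(47).
By dynamic programming over parts 1 through 47:
p(47) = 124754

124754


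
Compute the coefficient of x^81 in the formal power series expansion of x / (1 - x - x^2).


Let f(x) = sum_{k>=0} a_k x^k. Multiplying f(x) * (1 - x - x^2) = x and matching coefficients gives a_0 = 0, a_1 = 1, and a_k = a_{k-1} + a_{k-2} for k >= 2. These are the Fibonacci numbers F_k.
Iterating from F_0 = 0, F_1 = 1:
F_0=0, F_1=1, F_2=1, F_3=2, F_4=3, F_5=5, F_6=8, F_7=13, F_8=21, F_9=34, ...
F_81 = 37889062373143906.

37889062373143906


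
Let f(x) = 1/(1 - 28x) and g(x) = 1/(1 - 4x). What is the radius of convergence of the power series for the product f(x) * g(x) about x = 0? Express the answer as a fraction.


The radius of 1/(1 - 28x) is 1/28 (nearest singularity at x = 1/28), and the radius of 1/(1 - 4x) is 1/4.
The product f(x)*g(x) = 1/((1 - 28x)(1 - 4x)) has singularities at both 1/28 and 1/4, so its radius of convergence is the distance to the nearest one:
min(1/28, 1/4) = 1/28.

1/28


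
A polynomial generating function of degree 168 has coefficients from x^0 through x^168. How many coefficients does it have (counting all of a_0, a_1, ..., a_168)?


A polynomial of degree 168 takes the form a_0 + a_1 x + ... + a_168 x^168.
The number of coefficients is 168 + 1 = 169.

169


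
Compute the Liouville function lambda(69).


The Liouville function is lambda(k) = (-1)^Omega(k), where Omega(k) counts the prime factors of k with multiplicity.
Factoring: 69 = 3 * 23, so Omega(69) = 2.
lambda(69) = (-1)^2 = 1.

1


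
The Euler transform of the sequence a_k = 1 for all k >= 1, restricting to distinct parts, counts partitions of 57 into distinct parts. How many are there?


Partitions of 57 into distinct parts can be computed via generating function.
Product (1+x)(1+x^2)(1+x^3)...
The coefficient of x^57 = 7917

7917


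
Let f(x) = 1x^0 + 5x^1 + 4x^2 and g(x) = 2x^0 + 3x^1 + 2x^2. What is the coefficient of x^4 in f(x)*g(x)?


Cauchy product at x^4:
4*2
= 8

8


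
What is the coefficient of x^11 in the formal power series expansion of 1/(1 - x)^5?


The expansion 1/(1 - x)^r = sum_{k>=0} C(k + r - 1, r - 1) x^k follows from the multiset / negative-binomial theorem (or from repeated differentiation of the geometric series).
For r = 5 and k = 11:
C(15, 4) = 1307674368000 / (24 * 39916800) = 1365.

1365


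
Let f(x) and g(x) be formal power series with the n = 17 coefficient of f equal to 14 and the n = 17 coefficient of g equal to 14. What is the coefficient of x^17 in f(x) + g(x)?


Addition of formal power series is termwise.
The coefficient of x^17 in f + g = 14 + 14
= 28

28


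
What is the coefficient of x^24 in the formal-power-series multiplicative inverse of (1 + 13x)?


The inverse is 1/(1 + 13x). Apply the geometric identity 1/(1 - y) = sum_{k>=0} y^k with y = -13x:
1/(1 + 13x) = sum_{k>=0} (-13)^k x^k.
So the coefficient of x^24 is (-13)^24 = 542800770374370512771595361.

542800770374370512771595361


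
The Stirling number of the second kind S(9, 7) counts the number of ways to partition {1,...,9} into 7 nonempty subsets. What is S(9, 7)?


Using the explicit formula S(n,k) = (1/k!) sum_{j=0}^{k} (-1)^(k-j) C(k,j) j^n:
S(9, 7) = 462
Equivalently, S(n,k) is n! times the coefficient of x^n in the EGF (e^x - 1)^k / k!.

462


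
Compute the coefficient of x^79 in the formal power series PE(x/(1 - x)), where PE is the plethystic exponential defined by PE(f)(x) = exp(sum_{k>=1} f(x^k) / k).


For f(x) = x/(1 - x) we have
sum_{k>=1} f(x^k) / k = sum_{k>=1} (1/k) * x^k / (1 - x^k) = sum_{k, m >= 1} x^(k m) / k,
which after exponentiating simplifies to
PE(x/(1 - x)) = prod_{k>=1} 1 / (1 - x^k).
This is the generating function for the partition function p(n), so the coefficient of x^79 is p(79).
Computing p(79) by dynamic programming over parts 1, 2, ..., 79: p(79) = 13848650.

13848650


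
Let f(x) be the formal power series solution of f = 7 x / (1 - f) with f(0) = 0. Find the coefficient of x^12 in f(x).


Apply Lagrange inversion: f = 7 x * phi(f) with phi(t) = 1/(1 - t), so
[x^n] f = 7^n * (1/n) [t^(n-1)] phi(t)^n = 7^n * (1/n) [t^(n-1)] (1 - t)^(-n) = 7^n * (1/n) C(2n - 2, n - 1) = 7^n * C_{n-1}.
For n = 12: C_11 = C(22, 11) / 12 = 705432/12 = 58786.
With the 7^12 = 13841287201 factor, the coefficient is 13841287201 * 58786 = 813673909397986.

813673909397986


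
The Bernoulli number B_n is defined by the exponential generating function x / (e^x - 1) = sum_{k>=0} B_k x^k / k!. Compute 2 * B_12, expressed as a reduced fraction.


Bernoulli numbers can also be computed recursively via B_0 = 1 and sum_{j=0}^{m} C(m+1, j) B_j = 0 for m >= 1. Odd-index Bernoulli numbers vanish for k >= 3.
Computing B_12 = -691/2730, so 2 * B_12 = 2 * -691/2730 = -691/1365.

-691/1365


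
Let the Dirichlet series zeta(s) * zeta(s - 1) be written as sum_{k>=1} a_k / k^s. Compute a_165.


Convolution gives a_k = sum_{d | k} d * 1 = sum_{d | k} d = sigma(k), the sum of positive divisors of k.
For k = 165, the divisors are 1, 3, 5, 11, 15, 33, 55, 165, so
sigma(165) = 1 + 3 + 5 + 11 + 15 + 33 + 55 + 165 = 288.

288


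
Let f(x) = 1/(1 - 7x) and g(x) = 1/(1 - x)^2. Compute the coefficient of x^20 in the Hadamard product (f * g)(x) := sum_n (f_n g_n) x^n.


f has coefficients f_k = 7^k. For g = 1/(1 - x)^2 the coefficient is g_k = C(k + 1, 1) = k + 1. The Hadamard coefficient is (f * g)_k = 7^k * (k + 1).
For k = 20: 7^20 * 21 = 79792266297612001 * 21 = 1675637592249852021.

1675637592249852021


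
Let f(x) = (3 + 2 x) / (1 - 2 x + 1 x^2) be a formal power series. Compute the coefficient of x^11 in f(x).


Write f(x) = sum_{k>=0} a_k x^k. Multiplying both sides by 1 - 2 x + 1 x^2 gives
(1 - 2 x + 1 x^2) sum_{k>=0} a_k x^k = 3 + 2 x.
Matching coefficients:
 x^0: a_0 = 3
 x^1: a_1 - 2 a_0 = 2  =>  a_1 = 2*3 + 2 = 8
 x^k (k >= 2): a_k = 2 a_{k-1} - 1 a_{k-2}.
Iterating: a_2 = 13, a_3 = 18, a_4 = 23, a_5 = 28, a_6 = 33, a_7 = 38, a_8 = 43, a_9 = 48, a_10 = 53, a_11 = 58.
So the coefficient of x^11 is 58.

58


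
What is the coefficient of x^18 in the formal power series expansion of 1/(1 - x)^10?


The negative binomial / multiset identity is
1/(1 - x)^r = sum_{k>=0} C(k + r - 1, r - 1) x^k.
Here r = 10 and k = 18, so the coefficient is
C(18 + 9, 9) = C(27, 9)
= 4686825

4686825


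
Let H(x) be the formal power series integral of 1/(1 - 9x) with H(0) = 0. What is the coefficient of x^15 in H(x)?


1/(1 - 9x) = sum_{k>=0} 9^k x^k. Integrating termwise with H(0) = 0:
H(x) = sum_{k>=0} 9^k x^(k+1) / (k+1) = sum_{m>=1} 9^(m-1) x^m / m.
For m = 15: 9^14/15 = 22876792454961/15 = 7625597484987/5.

7625597484987/5


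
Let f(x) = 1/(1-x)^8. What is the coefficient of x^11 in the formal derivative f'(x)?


Differentiate: d/dx [ 1/(1-x)^r ] = r / (1-x)^(r+1).
Here r = 8, so f'(x) = 8 / (1-x)^9.
The expansion of 1/(1-x)^(r+1) has coefficient of x^n equal to C(n+r, r).
So the coefficient of x^11 in f'(x) is
8 * C(19, 8) = 8 * 75582 = 604656

604656


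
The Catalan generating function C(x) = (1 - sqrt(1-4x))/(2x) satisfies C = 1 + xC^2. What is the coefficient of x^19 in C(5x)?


Substituting x -> 5x scales the n-th coefficient by 5^n, so [x^19] C(5x) = 5^19 * C_19.
C_19 = C(2*19, 19)/(20) = 35345263800/20 = 1767263190.
So 5^19 * 1767263190 = 19073486328125 * 1767263190 = 33707870292663574218750.

33707870292663574218750


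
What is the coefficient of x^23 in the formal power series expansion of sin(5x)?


The Maclaurin series is sin(t) = sum_{k>=0} (-1)^k t^(2k+1) / (2k+1)!, so substituting t = 5x, only odd powers of x are nonzero, with coefficient of x^(2k+1) equal to (-1)^k 5^(2k+1) / (2k+1)!.
Write 23 = 2*11 + 1, giving the coefficient (-1)^11 * 5^23 / 23! = -11920928955078125/25852016738884976640000 = -19073486328125/41363226782215962624.

-19073486328125/41363226782215962624


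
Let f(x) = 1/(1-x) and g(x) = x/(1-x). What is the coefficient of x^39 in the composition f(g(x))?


First simplify the composition: f(g(x)) = 1/(1 - x/(1-x)) = (1-x)/((1-x) - x) = (1-x)/(1-2x).
Now extract the coefficient. Write (1-x)/(1-2x) = 1/(1-2x) - x/(1-2x).
The coefficient of x^n in 1/(1-2x) is 2^n, and in x/(1-2x) is 2^(n-1) (for n >= 1).
So the coefficient of x^39 is 2^39 - 2^38 = 549755813888 - 274877906944 = 274877906944.

274877906944


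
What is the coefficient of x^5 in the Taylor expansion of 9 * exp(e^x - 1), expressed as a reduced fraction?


exp(e^x - 1) = sum_{k>=0} Bell_k x^k / k!, where Bell_k is the k-th Bell number.
So the coefficient of x^5 is 9 * Bell_5 / 5!.
Computing: Bell_5 = 52 and 5! = 120, giving
9 * 52/120 = 39/10.

39/10


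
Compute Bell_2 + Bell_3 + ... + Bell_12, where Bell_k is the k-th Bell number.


Recall Bell_k counts set partitions of a k-set (with Bell_0 = 1 by convention).
Bell_2 through Bell_12: 2, 5, 15, 52, 203, 877, 4140, 21147, 115975, 678570, 4213597
Sum = 2 + 5 + 15 + 52 + 203 + 877 + 4140 + 21147 + 115975 + 678570 + 4213597 = 5034583.

5034583


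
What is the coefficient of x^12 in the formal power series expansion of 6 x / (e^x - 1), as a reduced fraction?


The exponential generating function for Bernoulli numbers is
x / (e^x - 1) = sum_{k>=0} B_k x^k / k!.
So the coefficient of x^12 in 6 x / (e^x - 1) is 6 B_12 / 12!.
Computing: B_12 = -691/2730, 12! = 479001600, giving
6 * -691/2730 / 479001600 = -691/217945728000.

-691/217945728000


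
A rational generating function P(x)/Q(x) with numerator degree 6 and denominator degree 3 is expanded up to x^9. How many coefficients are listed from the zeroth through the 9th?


Expanding up to x^9 gives the coefficients for x^0, x^1, ..., x^9.
That is 9 + 1 = 10 coefficients in total.

10


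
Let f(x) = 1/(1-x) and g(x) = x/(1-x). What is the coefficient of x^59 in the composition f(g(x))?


First simplify the composition: f(g(x)) = 1/(1 - x/(1-x)) = (1-x)/((1-x) - x) = (1-x)/(1-2x).
Now extract the coefficient. Write (1-x)/(1-2x) = 1/(1-2x) - x/(1-2x).
The coefficient of x^n in 1/(1-2x) is 2^n, and in x/(1-2x) is 2^(n-1) (for n >= 1).
So the coefficient of x^59 is 2^59 - 2^58 = 576460752303423488 - 288230376151711744 = 288230376151711744.

288230376151711744


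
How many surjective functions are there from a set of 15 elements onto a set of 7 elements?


By inclusion-exclusion on which target elements are missed, the number of surjections from an n-set onto a k-set is
surj(n, k) = sum_{j=0}^{k} (-1)^j C(k, j) (k - j)^n.
Equivalently surj(n, k) = k! * S(n, k), where S(n, k) is the Stirling number of the second kind.
For n = 15, k = 7:
S(15, 7) = 408741333, so
surj = 7! * 408741333 = 5040 * 408741333 = 2060056318320.

2060056318320


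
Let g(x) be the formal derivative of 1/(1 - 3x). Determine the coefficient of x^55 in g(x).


Differentiate termwise: d/dx sum_{k>=0} 3^k x^k = sum_{k>=1} k 3^k x^(k-1) = sum_{j>=0} (j+1) 3^(j+1) x^j.
Equivalently, d/dx [1/(1 - 3x)] = 3/(1 - 3x)^2.
For j = 55: 56 * 3^56 = 56 * 523347633027360537213511521 = 29307467449532190083956645176.

29307467449532190083956645176


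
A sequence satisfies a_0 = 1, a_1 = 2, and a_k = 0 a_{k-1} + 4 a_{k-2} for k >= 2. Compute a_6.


The characteristic equation is t^2 - 0 t - 4 = 0, with roots r_1 = 2 and r_2 = -2 (so c_1 = r_1 + r_2, c_2 = -r_1 r_2 as required).
One can use the closed form a_n = A r_1^n + B r_2^n, but direct iteration is more reliable:
a_0 = 1, a_1 = 2, a_2 = 4, a_3 = 8, a_4 = 16, a_5 = 32, a_6 = 64.
So a_6 = 64.

64


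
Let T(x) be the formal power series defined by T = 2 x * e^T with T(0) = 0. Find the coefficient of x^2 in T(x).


Apply the Lagrange inversion formula: if T = 2 x * phi(T) with phi(t) = e^t, then
[x^n] T = 2^n * (1/n) [t^(n-1)] phi(t)^n = 2^n * (1/n) [t^(n-1)] e^(n t) = 2^n * (1/n) * n^(n-1) / (n-1)! = 2^n * n^(n-1) / n!.
When c = 1 this is the Cayley count of rooted labeled trees on n vertices, divided by n!.
For n = 2: 2^2 * 2^1 / 2! = 4 * 2/2 = 4.

4


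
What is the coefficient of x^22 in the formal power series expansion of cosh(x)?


The Maclaurin series is cosh(t) = sum_{m>=0} t^(2m) / (2m)!, so substituting t = x, only even powers of x are nonzero, with coefficient of x^(2m) equal to 1 / (2m)!.
For x^22 the coefficient is 1/22! = 1/1124000727777607680000 = 1/1124000727777607680000.

1/1124000727777607680000


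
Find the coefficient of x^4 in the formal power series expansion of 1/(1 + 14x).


Write 1/(1 + c x) = 1/(1 - (-c) x) and apply the geometric-series identity
1/(1 - y) = sum_{k>=0} y^k to get 1/(1 + c x) = sum_{k>=0} (-c)^k x^k.
So the coefficient of x^k is (-c)^k = (-1)^k * c^k.
Here c = 14 and k = 4:
(-14)^4 = 1 * 38416 = 38416

38416


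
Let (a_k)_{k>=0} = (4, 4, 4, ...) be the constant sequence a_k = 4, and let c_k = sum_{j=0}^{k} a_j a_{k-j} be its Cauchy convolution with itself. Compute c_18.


Since a_j = 4 for all j >= 0, the convolution sum becomes
c_k = sum_{j=0}^{k} 4 * 4 = 16 * (k + 1).
Equivalently, the generating function of (a_k) is 4/(1 - x) and its square is 16/(1 - x)^2 = sum_{k>=0} 16(k + 1) x^k.
For k = 18: 16 * 19 = 304.

304


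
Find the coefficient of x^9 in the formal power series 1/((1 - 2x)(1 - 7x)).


By partial fractions or Cauchy convolution:
The coefficient equals sum_{k=0}^{9} 2^k * 7^(9-k).
= 56494845

56494845


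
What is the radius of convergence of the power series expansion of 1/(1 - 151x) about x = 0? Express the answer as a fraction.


Expanding 1/(1 - 151x) = sum_{k>=0} 151^k x^k, the series converges when |151x| < 1, i.e., |x| < 1/151.
So the radius of convergence is 1/151 = 1/151.

1/151


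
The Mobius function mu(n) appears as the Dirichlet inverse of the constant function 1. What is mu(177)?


177 = 3 * 59 (all distinct primes).
mu(177) = (-1)^2 = 1

1


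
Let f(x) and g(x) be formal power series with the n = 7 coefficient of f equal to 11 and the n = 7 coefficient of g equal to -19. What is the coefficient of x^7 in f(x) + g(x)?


Addition of formal power series is termwise.
The coefficient of x^7 in f + g = 11 + -19
= -8

-8


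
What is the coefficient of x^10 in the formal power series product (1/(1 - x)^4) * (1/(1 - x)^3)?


Combine the factors: (1/(1 - x)^4) * (1/(1 - x)^3) = 1/(1 - x)^7.
Then use 1/(1 - x)^r = sum_{k>=0} C(k + r - 1, r - 1) x^k with r = 7 and k = 10:
C(16, 6) = 8008.

8008


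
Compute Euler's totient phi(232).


phi(n) counts integers in [1, n] coprime to n. Using the multiplicative formula phi(n) = n * prod_{p | n} (1 - 1/p):
232 = 2^3 * 29, so
phi(232) = 232 * (1 - 1/2) * (1 - 1/29) = 112.

112


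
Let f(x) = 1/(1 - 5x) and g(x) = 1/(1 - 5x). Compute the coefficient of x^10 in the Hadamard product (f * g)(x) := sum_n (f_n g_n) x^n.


f has coefficients f_k = 5^k and g has coefficients g_k = 5^k, so the Hadamard product has coefficient (f*g)_k = 5^k * 5^k = 25^k.
For k = 10: 25^10 = 95367431640625.

95367431640625


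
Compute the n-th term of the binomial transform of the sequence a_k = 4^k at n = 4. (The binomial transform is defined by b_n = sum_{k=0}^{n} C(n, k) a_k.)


With a_k = 4^k, b_n = sum_{k=0}^{n} C(n, k) 4^k = (1 + 4)^n by the binomial theorem.
For n = 4: (1 + 4)^4 = 5^4 = 625.

625


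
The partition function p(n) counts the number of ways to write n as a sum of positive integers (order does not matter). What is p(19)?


Using the generating function prod_{k>=1} 1/(1-x^k), we compute p(19).
By dynamic programming over parts 1 through 19:
p(19) = 490

490


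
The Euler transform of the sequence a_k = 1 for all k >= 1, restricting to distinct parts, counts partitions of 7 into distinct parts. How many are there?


Partitions of 7 into distinct parts can be computed via generating function.
Product (1+x)(1+x^2)(1+x^3)...
The coefficient of x^7 = 5

5


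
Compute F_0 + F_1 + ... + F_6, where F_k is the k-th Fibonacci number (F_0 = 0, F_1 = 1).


Use the identity sum_{k=0}^{N} F_k = F_{N+2} - 1 (which follows from F_{k+2} - F_{k+1} = F_k). Then
sum_{k=0}^{6} F_k = (F_{8} - 1) - (F_{1} - 1) = F_{8} - F_{1}.
Computing: F_{8} = 21, F_{1} = 1, so
Sum = 21 - 1 = 20.

20


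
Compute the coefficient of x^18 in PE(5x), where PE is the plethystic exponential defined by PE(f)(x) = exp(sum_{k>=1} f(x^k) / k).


With f(x) = 5x, the exponent is sum_{k>=1} 5 x^k / k = 5 * (-ln(1 - x)). Exponentiating:
PE(5x) = exp(-5 ln(1 - x)) = 1/(1 - x)^5.
By the negative binomial expansion, [x^n] 1/(1 - x)^5 = C(n + 4, 4).
For n = 18: C(22, 4) = 7315.

7315


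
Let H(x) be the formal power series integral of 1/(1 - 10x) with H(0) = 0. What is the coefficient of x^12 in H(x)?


1/(1 - 10x) = sum_{k>=0} 10^k x^k. Integrating termwise with H(0) = 0:
H(x) = sum_{k>=0} 10^k x^(k+1) / (k+1) = sum_{m>=1} 10^(m-1) x^m / m.
For m = 12: 10^11/12 = 100000000000/12 = 25000000000/3.

25000000000/3


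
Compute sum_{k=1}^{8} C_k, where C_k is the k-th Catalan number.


C_1 through C_8: 1, 2, 5, 14, 42, 132, 429, 1430
Sum = 1 + 2 + 5 + 14 + 42 + 132 + 429 + 1430
= 2055

2055


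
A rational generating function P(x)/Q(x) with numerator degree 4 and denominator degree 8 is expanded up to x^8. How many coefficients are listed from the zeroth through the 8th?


Expanding up to x^8 gives the coefficients for x^0, x^1, ..., x^8.
That is 8 + 1 = 9 coefficients in total.

9


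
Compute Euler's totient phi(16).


phi(n) counts integers in [1, n] coprime to n. Using the multiplicative formula phi(n) = n * prod_{p | n} (1 - 1/p):
16 = 2^4, so
phi(16) = 16 * (1 - 1/2) = 8.

8


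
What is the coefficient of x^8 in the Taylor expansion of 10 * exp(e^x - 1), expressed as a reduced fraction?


exp(e^x - 1) = sum_{k>=0} Bell_k x^k / k!, where Bell_k is the k-th Bell number.
So the coefficient of x^8 is 10 * Bell_8 / 8!.
Computing: Bell_8 = 4140 and 8! = 40320, giving
10 * 4140/40320 = 115/112.

115/112


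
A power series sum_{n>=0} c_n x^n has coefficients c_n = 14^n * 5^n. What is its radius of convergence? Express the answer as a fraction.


By the root test (Cauchy-Hadamard), the radius is R = 1 / limsup_n |c_n|^(1/n).
Here |c_n|^(1/n) = (14^n * 5^n)^(1/n) = 14 * 5 = 70 for all n.
So R = 1/70 = 1/70.

1/70


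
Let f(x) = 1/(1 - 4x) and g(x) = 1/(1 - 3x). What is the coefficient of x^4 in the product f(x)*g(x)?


The coefficient of x^n in f*g is the Cauchy product: sum_{k=0}^{n} a^k * b^(n-k).
With a=4, b=3, n=4:
sum_{k=0}^{4} 4^k * 3^(4-k)
= 781

781


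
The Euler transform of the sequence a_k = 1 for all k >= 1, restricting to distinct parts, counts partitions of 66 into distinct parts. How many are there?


Partitions of 66 into distinct parts can be computed via generating function.
Product (1+x)(1+x^2)(1+x^3)...
The coefficient of x^66 = 20132

20132


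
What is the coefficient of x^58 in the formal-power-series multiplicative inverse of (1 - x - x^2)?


Let the inverse be f(x) = sum_{k>=0} a_k x^k. From f(x) * (1 - x - x^2) = 1 and matching coefficients:
 x^0: a_0 = 1.
 x^1: a_1 - a_0 = 0, so a_1 = 1.
 x^k (k >= 2): a_k - a_{k-1} - a_{k-2} = 0, i.e. a_k = a_{k-1} + a_{k-2}.
This is the Fibonacci-type recurrence shifted so that a_0 = a_1 = 1.
Iterating: a_0=1, a_1=1, a_2=2, a_3=3, a_4=5, a_5=8, a_6=13, a_7=21, a_8=34, a_9=55, ...
a_58 = 956722026041.

956722026041


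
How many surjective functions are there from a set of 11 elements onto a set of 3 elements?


By inclusion-exclusion on which target elements are missed, the number of surjections from an n-set onto a k-set is
surj(n, k) = sum_{j=0}^{k} (-1)^j C(k, j) (k - j)^n.
Equivalently surj(n, k) = k! * S(n, k), where S(n, k) is the Stirling number of the second kind.
For n = 11, k = 3:
S(11, 3) = 28501, so
surj = 3! * 28501 = 6 * 28501 = 171006.

171006


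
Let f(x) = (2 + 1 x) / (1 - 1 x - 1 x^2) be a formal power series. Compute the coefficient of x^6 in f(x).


Write f(x) = sum_{k>=0} a_k x^k. Multiplying both sides by 1 - 1 x - 1 x^2 gives
(1 - 1 x - 1 x^2) sum_{k>=0} a_k x^k = 2 + 1 x.
Matching coefficients:
 x^0: a_0 = 2
 x^1: a_1 - 1 a_0 = 1  =>  a_1 = 1*2 + 1 = 3
 x^k (k >= 2): a_k = 1 a_{k-1} + 1 a_{k-2}.
Iterating: a_2 = 5, a_3 = 8, a_4 = 13, a_5 = 21, a_6 = 34.
So the coefficient of x^6 is 34.

34


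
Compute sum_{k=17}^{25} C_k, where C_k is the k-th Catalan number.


C_17 through C_25: 129644790, 477638700, 1767263190, 6564120420, 24466267020, 91482563640, 343059613650, 1289904147324, 4861946401452
Sum = 129644790 + 477638700 + 1767263190 + 6564120420 + 24466267020 + 91482563640 + 343059613650 + 1289904147324 + 4861946401452
= 6619797660186

6619797660186


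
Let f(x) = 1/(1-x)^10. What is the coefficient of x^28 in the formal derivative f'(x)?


Differentiate: d/dx [ 1/(1-x)^r ] = r / (1-x)^(r+1).
Here r = 10, so f'(x) = 10 / (1-x)^11.
The expansion of 1/(1-x)^(r+1) has coefficient of x^n equal to C(n+r, r).
So the coefficient of x^28 in f'(x) is
10 * C(38, 10) = 10 * 472733756 = 4727337560

4727337560


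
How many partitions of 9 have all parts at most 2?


Using the generating function (1-x)^(-1)(1-x^2)^(-1),
the coefficient of x^9 counts these restricted partitions.
Result = 5

5


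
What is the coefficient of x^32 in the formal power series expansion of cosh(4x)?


The Maclaurin series is cosh(t) = sum_{m>=0} t^(2m) / (2m)!, so substituting t = 4x, only even powers of x are nonzero, with coefficient of x^(2m) equal to 4^(2m) / (2m)!.
For x^32 the coefficient is 4^32/32! = 18446744073709551616/263130836933693530167218012160000000 = 8589934592/122529844256906551386796875.

8589934592/122529844256906551386796875


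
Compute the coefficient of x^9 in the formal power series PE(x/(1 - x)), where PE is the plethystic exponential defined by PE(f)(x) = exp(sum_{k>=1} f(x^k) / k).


For f(x) = x/(1 - x) we have
sum_{k>=1} f(x^k) / k = sum_{k>=1} (1/k) * x^k / (1 - x^k) = sum_{k, m >= 1} x^(k m) / k,
which after exponentiating simplifies to
PE(x/(1 - x)) = prod_{k>=1} 1 / (1 - x^k).
This is the generating function for the partition function p(n), so the coefficient of x^9 is p(9).
Computing p(9) by dynamic programming over parts 1, 2, ..., 9: p(9) = 30.

30


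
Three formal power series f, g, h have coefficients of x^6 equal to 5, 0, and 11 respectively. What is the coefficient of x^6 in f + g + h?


Series addition is componentwise:
5 + 0 + 11
= 16

16


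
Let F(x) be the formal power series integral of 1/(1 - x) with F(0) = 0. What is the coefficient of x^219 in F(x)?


1/(1 - x) = sum_{k>=0} x^k. Integrating termwise and using F(0) = 0 gives
F(x) = sum_{k>=0} x^(k+1) / (k+1) = sum_{m>=1} x^m / m = -ln(1 - x).
So the coefficient of x^219 is 1/219 = 1/219.

1/219


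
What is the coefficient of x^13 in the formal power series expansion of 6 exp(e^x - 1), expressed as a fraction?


exp(e^x - 1) is the exponential generating function for the Bell numbers Bell_k: exp(e^x - 1) = sum_{k>=0} Bell_k x^k / k!.
So the coefficient of x^13 in 6 exp(e^x - 1) is 6 Bell_13 / 13!.
Computing: Bell_13 = 27644437 and 13! = 6227020800, giving
6 * 27644437/6227020800 = 27644437/1037836800.

27644437/1037836800


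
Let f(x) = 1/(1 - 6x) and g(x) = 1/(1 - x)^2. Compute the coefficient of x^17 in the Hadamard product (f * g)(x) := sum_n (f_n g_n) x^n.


f has coefficients f_k = 6^k. For g = 1/(1 - x)^2 the coefficient is g_k = C(k + 1, 1) = k + 1. The Hadamard coefficient is (f * g)_k = 6^k * (k + 1).
For k = 17: 6^17 * 18 = 16926659444736 * 18 = 304679870005248.

304679870005248


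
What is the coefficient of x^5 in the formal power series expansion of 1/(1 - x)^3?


The expansion 1/(1 - x)^r = sum_{k>=0} C(k + r - 1, r - 1) x^k follows from the multiset / negative-binomial theorem (or from repeated differentiation of the geometric series).
For r = 3 and k = 5:
C(7, 2) = 5040 / (2 * 120) = 21.

21


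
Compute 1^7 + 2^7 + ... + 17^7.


This power sum has a closed form given by Faulhaber's formula
sum_{k=1}^{m} k^p = (1 / (p + 1)) * sum_{j=0}^{p} C(p + 1, j) B_j m^(p + 1 - j),
but for small m direct computation is fastest:
1 + 128 + 2187 + 16384 + 78125 + 279936 + 823543 + 2097152 + 4782969 + 10000000 + 19487171 + 35831808 + 62748517 + 105413504 + 170859375 + 268435456 + 410338673 = 1091194929.

1091194929


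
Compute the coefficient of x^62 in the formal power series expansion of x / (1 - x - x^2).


Let f(x) = sum_{k>=0} a_k x^k. Multiplying f(x) * (1 - x - x^2) = x and matching coefficients gives a_0 = 0, a_1 = 1, and a_k = a_{k-1} + a_{k-2} for k >= 2. These are the Fibonacci numbers F_k.
Iterating from F_0 = 0, F_1 = 1:
F_0=0, F_1=1, F_2=1, F_3=2, F_4=3, F_5=5, F_6=8, F_7=13, F_8=21, F_9=34, ...
F_62 = 4052739537881.

4052739537881


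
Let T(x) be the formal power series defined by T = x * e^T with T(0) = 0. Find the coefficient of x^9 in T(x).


Apply the Lagrange inversion formula: if T = x * phi(T) with phi(t) = e^t, then
[x^n] T = (1/n) [t^(n-1)] phi(t)^n = (1/n) [t^(n-1)] e^(n t) = (1/n) * n^(n-1) / (n-1)! = n^(n-1) / n!.
When c = 1 this is the Cayley count of rooted labeled trees on n vertices, divided by n!.
For n = 9: 9^8 / 9! = 43046721/362880 = 531441/4480.

531441/4480


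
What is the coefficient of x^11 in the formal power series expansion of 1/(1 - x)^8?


The negative binomial / multiset identity is
1/(1 - x)^r = sum_{k>=0} C(k + r - 1, r - 1) x^k.
Here r = 8 and k = 11, so the coefficient is
C(11 + 7, 7) = C(18, 7)
= 31824

31824


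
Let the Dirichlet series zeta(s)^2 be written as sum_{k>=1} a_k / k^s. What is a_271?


The Dirichlet convolution of the constant function 1 with itself gives (1 * 1)(k) = sum_{d | k} 1 = d(k), the number of positive divisors of k.
Since zeta(s) = sum_{k>=1} 1/k^s, we have zeta(s)^2 = sum_{k>=1} d(k)/k^s, so a_k = d(k).
For k = 271: the divisors are 1, 271.
Count = 2.

2


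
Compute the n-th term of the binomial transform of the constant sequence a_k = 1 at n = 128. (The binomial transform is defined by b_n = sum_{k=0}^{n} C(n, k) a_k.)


With a_k = 1 for all k, b_n = sum_{k=0}^{n} C(n, k) = 2^n by the binomial theorem.
For n = 128: 2^128 = 340282366920938463463374607431768211456.

340282366920938463463374607431768211456


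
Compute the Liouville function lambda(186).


The Liouville function is lambda(k) = (-1)^Omega(k), where Omega(k) counts the prime factors of k with multiplicity.
Factoring: 186 = 2 * 3 * 31, so Omega(186) = 3.
lambda(186) = (-1)^3 = -1.

-1


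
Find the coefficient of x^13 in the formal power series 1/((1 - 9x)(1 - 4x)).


By partial fractions or Cauchy convolution:
The coefficient equals sum_{k=0}^{13} 9^k * 4^(13-k).
= 4575304803901

4575304803901


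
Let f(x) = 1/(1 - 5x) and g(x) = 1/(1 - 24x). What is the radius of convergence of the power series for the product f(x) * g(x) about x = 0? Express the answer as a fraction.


The radius of 1/(1 - 5x) is 1/5 (nearest singularity at x = 1/5), and the radius of 1/(1 - 24x) is 1/24.
The product f(x)*g(x) = 1/((1 - 5x)(1 - 24x)) has singularities at both 1/5 and 1/24, so its radius of convergence is the distance to the nearest one:
min(1/5, 1/24) = 1/24.

1/24


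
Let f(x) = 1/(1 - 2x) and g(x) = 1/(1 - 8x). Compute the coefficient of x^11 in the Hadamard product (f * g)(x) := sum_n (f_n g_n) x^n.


f has coefficients f_k = 2^k and g has coefficients g_k = 8^k, so the Hadamard product has coefficient (f*g)_k = 2^k * 8^k = 16^k.
For k = 11: 16^11 = 17592186044416.

17592186044416


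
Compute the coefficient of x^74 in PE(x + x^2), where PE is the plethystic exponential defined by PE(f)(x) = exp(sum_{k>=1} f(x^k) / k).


With f(x) = x + x^2, the exponent is sum_{k>=1} (x^k + x^(2k)) / k = -ln(1 - x) - ln(1 - x^2). Exponentiating:
PE(x + x^2) = 1 / ((1 - x)(1 - x^2)).
This is the generating function for partitions of n into parts of size 1 or 2. The number of 2's can be any j in 0..37, and the rest are 1's, so
[x^74] = floor(74/2) + 1 = 38.

38


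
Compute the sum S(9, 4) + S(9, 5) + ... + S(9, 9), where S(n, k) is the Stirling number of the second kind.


By definition, S(n, k) counts partitions of an n-set into exactly k nonempty blocks.
Computing row n = 9 for k = 4..9:
S(9, k): 7770, 6951, 2646, 462, 36, 1
Sum = 17866.

17866


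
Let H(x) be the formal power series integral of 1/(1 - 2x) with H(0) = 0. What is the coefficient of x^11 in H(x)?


1/(1 - 2x) = sum_{k>=0} 2^k x^k. Integrating termwise with H(0) = 0:
H(x) = sum_{k>=0} 2^k x^(k+1) / (k+1) = sum_{m>=1} 2^(m-1) x^m / m.
For m = 11: 2^10/11 = 1024/11 = 1024/11.

1024/11


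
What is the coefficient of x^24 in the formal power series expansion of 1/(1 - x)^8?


The negative binomial / multiset identity is
1/(1 - x)^r = sum_{k>=0} C(k + r - 1, r - 1) x^k.
Here r = 8 and k = 24, so the coefficient is
C(24 + 7, 7) = C(31, 7)
= 2629575

2629575


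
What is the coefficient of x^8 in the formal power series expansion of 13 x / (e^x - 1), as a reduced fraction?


The exponential generating function for Bernoulli numbers is
x / (e^x - 1) = sum_{k>=0} B_k x^k / k!.
So the coefficient of x^8 in 13 x / (e^x - 1) is 13 B_8 / 8!.
Computing: B_8 = -1/30, 8! = 40320, giving
13 * -1/30 / 40320 = -13/1209600.

-13/1209600


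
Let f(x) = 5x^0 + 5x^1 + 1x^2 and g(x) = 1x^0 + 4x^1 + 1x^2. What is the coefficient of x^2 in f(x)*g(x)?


Cauchy product at x^2:
5*1 + 5*4 + 1*1
= 26

26


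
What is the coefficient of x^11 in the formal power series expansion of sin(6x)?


The Maclaurin series is sin(t) = sum_{k>=0} (-1)^k t^(2k+1) / (2k+1)!, so substituting t = 6x, only odd powers of x are nonzero, with coefficient of x^(2k+1) equal to (-1)^k 6^(2k+1) / (2k+1)!.
Write 11 = 2*5 + 1, giving the coefficient (-1)^5 * 6^11 / 11! = -362797056/39916800 = -17496/1925.

-17496/1925


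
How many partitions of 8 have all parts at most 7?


Using the generating function (1-x)^(-1)(1-x^2)^(-1)...(1-x^7)^(-1),
the coefficient of x^8 counts these restricted partitions.
Result = 21

21


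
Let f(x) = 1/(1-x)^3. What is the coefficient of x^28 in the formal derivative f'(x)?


Differentiate: d/dx [ 1/(1-x)^r ] = r / (1-x)^(r+1).
Here r = 3, so f'(x) = 3 / (1-x)^4.
The expansion of 1/(1-x)^(r+1) has coefficient of x^n equal to C(n+r, r).
So the coefficient of x^28 in f'(x) is
3 * C(31, 3) = 3 * 4495 = 13485

13485


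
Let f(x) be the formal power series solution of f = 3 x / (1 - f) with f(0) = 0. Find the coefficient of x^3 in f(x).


Apply Lagrange inversion: f = 3 x * phi(f) with phi(t) = 1/(1 - t), so
[x^n] f = 3^n * (1/n) [t^(n-1)] phi(t)^n = 3^n * (1/n) [t^(n-1)] (1 - t)^(-n) = 3^n * (1/n) C(2n - 2, n - 1) = 3^n * C_{n-1}.
For n = 3: C_2 = C(4, 2) / 3 = 6/3 = 2.
With the 3^3 = 27 factor, the coefficient is 27 * 2 = 54.

54


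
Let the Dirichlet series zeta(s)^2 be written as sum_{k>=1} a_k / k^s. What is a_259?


The Dirichlet convolution of the constant function 1 with itself gives (1 * 1)(k) = sum_{d | k} 1 = d(k), the number of positive divisors of k.
Since zeta(s) = sum_{k>=1} 1/k^s, we have zeta(s)^2 = sum_{k>=1} d(k)/k^s, so a_k = d(k).
For k = 259: the divisors are 1, 7, 37, 259.
Count = 4.

4


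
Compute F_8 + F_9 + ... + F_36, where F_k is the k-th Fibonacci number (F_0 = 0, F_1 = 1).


Use the identity sum_{k=0}^{N} F_k = F_{N+2} - 1 (which follows from F_{k+2} - F_{k+1} = F_k). Then
sum_{k=8}^{36} F_k = (F_{38} - 1) - (F_{9} - 1) = F_{38} - F_{9}.
Computing: F_{38} = 39088169, F_{9} = 34, so
Sum = 39088169 - 34 = 39088135.

39088135


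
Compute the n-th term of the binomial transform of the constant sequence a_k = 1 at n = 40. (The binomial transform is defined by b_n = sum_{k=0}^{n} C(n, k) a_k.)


With a_k = 1 for all k, b_n = sum_{k=0}^{n} C(n, k) = 2^n by the binomial theorem.
For n = 40: 2^40 = 1099511627776.

1099511627776


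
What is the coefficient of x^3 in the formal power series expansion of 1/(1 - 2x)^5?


The general identity 1/(1 - c x)^r = sum_{k>=0} c^k C(k + r - 1, r - 1) x^k follows by substituting y = c x into 1/(1 - y)^r = sum_{k>=0} C(k + r - 1, r - 1) y^k.
For c = 2, r = 5, k = 3:
2^3 * C(7, 4) = 8 * 35 = 280.

280


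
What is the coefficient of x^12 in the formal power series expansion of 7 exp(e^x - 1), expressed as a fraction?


exp(e^x - 1) is the exponential generating function for the Bell numbers Bell_k: exp(e^x - 1) = sum_{k>=0} Bell_k x^k / k!.
So the coefficient of x^12 in 7 exp(e^x - 1) is 7 Bell_12 / 12!.
Computing: Bell_12 = 4213597 and 12! = 479001600, giving
7 * 4213597/479001600 = 4213597/68428800.

4213597/68428800


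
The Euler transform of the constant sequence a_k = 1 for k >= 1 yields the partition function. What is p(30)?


The Euler transform converts the sequence a_k = 1 into the number of integer partitions.
Using the recurrence or dynamic programming:
p(30) = 5604

5604


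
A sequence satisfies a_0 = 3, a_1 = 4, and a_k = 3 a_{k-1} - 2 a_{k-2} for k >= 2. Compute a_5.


The characteristic equation is t^2 - 3 t + 2 = 0, with roots r_1 = 2 and r_2 = 1 (so c_1 = r_1 + r_2, c_2 = -r_1 r_2 as required).
One can use the closed form a_n = A r_1^n + B r_2^n, but direct iteration is more reliable:
a_0 = 3, a_1 = 4, a_2 = 6, a_3 = 10, a_4 = 18, a_5 = 34.
So a_5 = 34.

34


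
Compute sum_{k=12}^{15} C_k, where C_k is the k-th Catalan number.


C_12 through C_15: 208012, 742900, 2674440, 9694845
Sum = 208012 + 742900 + 2674440 + 9694845
= 13320197

13320197


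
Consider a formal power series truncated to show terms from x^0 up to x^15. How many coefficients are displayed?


From x^0 to x^15 inclusive, the count is 15 - 0 + 1 = 16.

16


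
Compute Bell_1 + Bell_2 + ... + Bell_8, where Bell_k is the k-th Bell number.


Recall Bell_k counts set partitions of a k-set (with Bell_0 = 1 by convention).
Bell_1 through Bell_8: 1, 2, 5, 15, 52, 203, 877, 4140
Sum = 1 + 2 + 5 + 15 + 52 + 203 + 877 + 4140 = 5295.

5295


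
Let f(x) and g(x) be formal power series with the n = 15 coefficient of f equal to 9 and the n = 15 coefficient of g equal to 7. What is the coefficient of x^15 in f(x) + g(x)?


Addition of formal power series is termwise.
The coefficient of x^15 in f + g = 9 + 7
= 16

16


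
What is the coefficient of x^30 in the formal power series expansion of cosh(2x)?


The Maclaurin series is cosh(t) = sum_{m>=0} t^(2m) / (2m)!, so substituting t = 2x, only even powers of x are nonzero, with coefficient of x^(2m) equal to 2^(2m) / (2m)!.
For x^30 the coefficient is 2^30/30! = 1073741824/265252859812191058636308480000000 = 16/3952575621190533915703125.

16/3952575621190533915703125


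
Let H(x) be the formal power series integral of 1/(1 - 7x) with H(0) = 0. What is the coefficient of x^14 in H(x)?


1/(1 - 7x) = sum_{k>=0} 7^k x^k. Integrating termwise with H(0) = 0:
H(x) = sum_{k>=0} 7^k x^(k+1) / (k+1) = sum_{m>=1} 7^(m-1) x^m / m.
For m = 14: 7^13/14 = 96889010407/14 = 13841287201/2.

13841287201/2


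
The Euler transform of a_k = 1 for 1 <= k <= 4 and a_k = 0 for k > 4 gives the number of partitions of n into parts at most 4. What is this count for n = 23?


Partitions of 23 into parts at most 4:
Using generating function (1-x)^(-1)(1-x^2)^(-1)...(1-x^4)^(-1),
the coefficient of x^23 = 150

150


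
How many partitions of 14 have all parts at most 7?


Using the generating function (1-x)^(-1)(1-x^2)^(-1)...(1-x^7)^(-1),
the coefficient of x^14 counts these restricted partitions.
Result = 105

105


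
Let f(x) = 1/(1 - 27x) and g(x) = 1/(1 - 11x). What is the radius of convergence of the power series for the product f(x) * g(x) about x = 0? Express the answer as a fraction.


The radius of 1/(1 - 27x) is 1/27 (nearest singularity at x = 1/27), and the radius of 1/(1 - 11x) is 1/11.
The product f(x)*g(x) = 1/((1 - 27x)(1 - 11x)) has singularities at both 1/27 and 1/11, so its radius of convergence is the distance to the nearest one:
min(1/27, 1/11) = 1/27.

1/27


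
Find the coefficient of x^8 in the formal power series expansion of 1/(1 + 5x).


Write 1/(1 + c x) = 1/(1 - (-c) x) and apply the geometric-series identity
1/(1 - y) = sum_{k>=0} y^k to get 1/(1 + c x) = sum_{k>=0} (-c)^k x^k.
So the coefficient of x^k is (-c)^k = (-1)^k * c^k.
Here c = 5 and k = 8:
(-5)^8 = 1 * 390625 = 390625

390625
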